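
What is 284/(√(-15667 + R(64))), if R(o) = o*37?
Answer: -284*I*√13299/13299 ≈ -2.4627*I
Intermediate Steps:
R(o) = 37*o
284/(√(-15667 + R(64))) = 284/(√(-15667 + 37*64)) = 284/(√(-15667 + 2368)) = 284/(√(-13299)) = 284/((I*√13299)) = 284*(-I*√13299/13299) = -284*I*√13299/13299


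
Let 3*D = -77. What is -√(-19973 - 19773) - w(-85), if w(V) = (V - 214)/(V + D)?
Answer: -897/332 - I*√39746 ≈ -2.7018 - 199.36*I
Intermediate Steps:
D = -77/3 (D = (⅓)*(-77) = -77/3 ≈ -25.667)
w(V) = (-214 + V)/(-77/3 + V) (w(V) = (V - 214)/(V - 77/3) = (-214 + V)/(-77/3 + V))
-√(-19973 - 19773) - w(-85) = -√(-19973 - 19773) - 3*(-214 - 85)/(-77 + 3*(-85)) = -√(-39746) - 3*(-299)/(-77 - 255) = -I*√39746 - 3*(-299)/(-332) = -I*√39746 - 3*(-1)*(-299)/332 = -I*√39746 - 1*897/332 = -I*√39746 - 897/332 = -897/332 - I*√39746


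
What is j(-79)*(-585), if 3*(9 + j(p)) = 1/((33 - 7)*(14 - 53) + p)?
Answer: 5754840/1093 ≈ 5265.2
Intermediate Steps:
j(p) = -9 + 1/(3*(-1014 + p)) (j(p) = -9 + 1/(3*((33 - 7)*(14 - 53) + p)) = -9 + 1/(3*(26*(-39) + p)) = -9 + 1/(3*(-1014 + p)))
j(-79)*(-585) = ((27379 - 27*(-79))/(3*(-1014 - 79)))*(-585) = ((1/3)*(27379 + 2133)/(-1093))*(-585) = ((1/3)*(-1/1093)*29512)*(-585) = -29512/3279*(-585) = 5754840/1093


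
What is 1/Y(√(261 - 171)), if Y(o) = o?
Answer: √10/30 ≈ 0.10541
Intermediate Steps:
1/Y(√(261 - 171)) = 1/(√(261 - 171)) = 1/(√90) = 1/(3*√10) = √10/30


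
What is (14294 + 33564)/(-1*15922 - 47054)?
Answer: -23929/31488 ≈ -0.75994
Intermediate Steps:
(14294 + 33564)/(-1*15922 - 47054) = 47858/(-15922 - 47054) = 47858/(-62976) = 47858*(-1/62976) = -23929/31488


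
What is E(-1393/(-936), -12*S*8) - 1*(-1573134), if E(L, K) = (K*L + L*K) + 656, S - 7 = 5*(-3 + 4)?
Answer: 20414694/13 ≈ 1.5704e+6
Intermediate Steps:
S = 12 (S = 7 + 5*(-3 + 4) = 7 + 5*1 = 7 + 5 = 12)
E(L, K) = 656 + 2*K*L (E(L, K) = (K*L + K*L) + 656 = 2*K*L + 656 = 656 + 2*K*L)
E(-1393/(-936), -12*S*8) - 1*(-1573134) = (656 + 2*(-12*12*8)*(-1393/(-936))) - 1*(-1573134) = (656 + 2*(-144*8)*(-1393*(-1/936))) + 1573134 = (656 + 2*(-1152)*(1393/936)) + 1573134 = (656 - 44576/13) + 1573134 = -36048/13 + 1573134 = 20414694/13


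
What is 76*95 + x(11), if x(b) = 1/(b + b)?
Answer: 158841/22 ≈ 7220.0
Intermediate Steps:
x(b) = 1/(2*b)
76*95 + x(11) = 76*95 + (½)/11 = 7220 + (½)*(1/11) = 7220 + 1/22 = 158841/22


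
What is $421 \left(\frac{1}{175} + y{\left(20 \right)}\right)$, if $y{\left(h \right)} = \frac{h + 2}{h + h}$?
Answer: $\frac{163769}{700} \approx 233.96$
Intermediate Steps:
$y{\left(h \right)} = \frac{2 + h}{2 h}$
$421 \left(\frac{1}{175} + y{\left(20 \right)}\right) = 421 \left(\frac{1}{175} + \frac{2 + 20}{2 \cdot 20}\right) = 421 \left(\frac{1}{175} + \frac{1}{2} \cdot \frac{1}{20} \cdot 22\right) = 421 \left(\frac{1}{175} + \frac{11}{20}\right) = 421 \cdot \frac{389}{700} = \frac{163769}{700}$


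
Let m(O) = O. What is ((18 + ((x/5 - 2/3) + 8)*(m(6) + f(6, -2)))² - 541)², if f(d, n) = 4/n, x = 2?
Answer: 173914854961/50625 ≈ 3.4354e+6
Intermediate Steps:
((18 + ((x/5 - 2/3) + 8)*(m(6) + f(6, -2)))² - 541)² = ((18 + ((2/5 - 2/3) + 8)*(6 + 4/(-2)))² - 541)² = ((18 + ((2*(⅕) - 2*⅓) + 8)*(6 + 4*(-½)))² - 541)² = ((18 + ((⅖ - ⅔) + 8)*(6 - 2))² - 541)² = ((18 + (-4/15 + 8)*4)² - 541)² = ((18 + (116/15)*4)² - 541)² = ((18 + 464/15)² - 541)² = ((734/15)² - 541)² = (538756/225 - 541)² = (417031/225)² = 173914854961/50625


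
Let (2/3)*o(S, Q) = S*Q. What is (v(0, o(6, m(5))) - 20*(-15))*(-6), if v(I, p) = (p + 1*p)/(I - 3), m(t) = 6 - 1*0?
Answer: -1584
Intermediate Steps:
m(t) = 6 (m(t) = 6 + 0 = 6)
o(S, Q) = 3*Q*S/2 (o(S, Q) = 3*(S*Q)/2 = 3*(Q*S)/2 = 3*Q*S/2)
v(I, p) = 2*p/(-3 + I) (v(I, p) = (p + p)/(-3 + I) = (2*p)/(-3 + I) = 2*p/(-3 + I))
(v(0, o(6, m(5))) - 20*(-15))*(-6) = (2*((3/2)*6*6)/(-3 + 0) - 20*(-15))*(-6) = (2*54/(-3) + 300)*(-6) = (2*54*(-⅓) + 300)*(-6) = (-36 + 300)*(-6) = 264*(-6) = -1584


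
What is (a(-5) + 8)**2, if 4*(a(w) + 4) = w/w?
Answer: 289/16 ≈ 18.063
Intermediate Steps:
a(w) = -15/4 (a(w) = -4 + (w/w)/4 = -4 + (1/4)*1 = -4 + 1/4 = -15/4)
(a(-5) + 8)**2 = (-15/4 + 8)**2 = (17/4)**2 = 289/16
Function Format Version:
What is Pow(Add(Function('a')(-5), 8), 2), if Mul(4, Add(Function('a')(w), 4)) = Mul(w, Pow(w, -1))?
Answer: Rational(289, 16) ≈ 18.063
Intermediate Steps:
Function('a')(w) = Rational(-15, 4) (Function('a')(w) = Add(-4, Mul(Rational(1, 4), Mul(w, Pow(w, -1)))) = Add(-4, Mul(Rational(1, 4), 1)) = Add(-4, Rational(1, 4)) = Rational(-15, 4))
Pow(Add(Function('a')(-5), 8), 2) = Pow(Add(Rational(-15, 4), 8), 2) = Pow(Rational(17, 4), 2) = Rational(289, 16)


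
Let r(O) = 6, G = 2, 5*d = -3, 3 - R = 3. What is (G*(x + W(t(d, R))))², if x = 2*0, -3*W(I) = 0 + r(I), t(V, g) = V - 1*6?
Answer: 16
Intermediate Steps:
R = 0 (R = 3 - 1*3 = 3 - 3 = 0)
d = -⅗ (d = (⅕)*(-3) = -⅗ ≈ -0.60000)
t(V, g) = -6 + V (t(V, g) = V - 6 = -6 + V)
W(I) = -2 (W(I) = -(0 + 6)/3 = -⅓*6 = -2)
x = 0
(G*(x + W(t(d, R))))² = (2*(0 - 2))² = (2*(-2))² = (-4)² = 16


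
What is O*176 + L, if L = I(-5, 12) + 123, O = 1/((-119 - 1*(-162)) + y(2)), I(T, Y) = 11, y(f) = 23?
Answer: 410/3 ≈ 136.67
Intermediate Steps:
O = 1/66 (O = 1/((-119 - 1*(-162)) + 23) = 1/((-119 + 162) + 23) = 1/(43 + 23) = 1/66 ≈ 0.015152)
L = 134 (L = 11 + 123 = 134)
O*176 + L = (1/66)*176 + 134 = 8/3 + 134 = 410/3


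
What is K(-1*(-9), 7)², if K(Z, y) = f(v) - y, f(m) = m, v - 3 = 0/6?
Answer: 16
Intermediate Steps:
v = 3 (v = 3 + 0/6 = 3 + 0*(⅙) = 3 + 0 = 3)
K(Z, y) = 3 - y
K(-1*(-9), 7)² = (3 - 1*7)² = (3 - 7)² = (-4)² = 16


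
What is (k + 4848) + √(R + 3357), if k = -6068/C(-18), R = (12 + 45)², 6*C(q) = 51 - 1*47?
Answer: -4254 + 3*√734 ≈ -4172.7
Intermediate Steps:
C(q) = ⅔ (C(q) = (51 - 1*47)/6 = (51 - 47)/6 = (⅙)*4 = ⅔)
R = 3249 (R = 57² = 3249)
k = -9102 (k = -6068/⅔ = -6068*3/2 = -9102)
(k + 4848) + √(R + 3357) = (-9102 + 4848) + √(3249 + 3357) = -4254 + √6606 = -4254 + 3*√734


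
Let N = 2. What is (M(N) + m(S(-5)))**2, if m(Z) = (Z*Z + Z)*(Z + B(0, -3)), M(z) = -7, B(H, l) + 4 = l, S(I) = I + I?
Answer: 2362369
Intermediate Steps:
S(I) = 2*I
B(H, l) = -4 + l
m(Z) = (-7 + Z)*(Z + Z**2) (m(Z) = (Z*Z + Z)*(Z + (-4 - 3)) = (Z**2 + Z)*(Z - 7) = (Z + Z**2)*(-7 + Z) = (-7 + Z)*(Z + Z**2))
(M(N) + m(S(-5)))**2 = (-7 + (2*(-5))*(-7 + (2*(-5))**2 - 12*(-5)))**2 = (-7 - 10*(-7 + (-10)**2 - 6*(-10)))**2 = (-7 - 10*(-7 + 100 + 60))**2 = (-7 - 10*153)**2 = (-7 - 1530)**2 = (-1537)**2 = 2362369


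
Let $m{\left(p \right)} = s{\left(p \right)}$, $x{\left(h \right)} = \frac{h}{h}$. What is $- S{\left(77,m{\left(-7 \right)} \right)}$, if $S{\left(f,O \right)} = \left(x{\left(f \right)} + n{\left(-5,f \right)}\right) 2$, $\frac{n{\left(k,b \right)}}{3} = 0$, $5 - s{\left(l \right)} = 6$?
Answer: $-2$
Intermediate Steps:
$x{\left(h \right)} = 1$
$s{\left(l \right)} = -1$ ($s{\left(l \right)} = 5 - 6 = -1$)
$n{\left(k,b \right)} = 0$ ($n{\left(k,b \right)} = 3 \cdot 0 = 0$)
$m{\left(p \right)} = -1$
$S{\left(f,O \right)} = 2$ ($S{\left(f,O \right)} = \left(1 + 0\right) 2 = 1 \cdot 2 = 2$)
$- S{\left(77,m{\left(-7 \right)} \right)} = \left(-1\right) 2 = -2$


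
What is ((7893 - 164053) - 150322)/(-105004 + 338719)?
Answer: -306482/233715 ≈ -1.3113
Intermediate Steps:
((7893 - 164053) - 150322)/(-105004 + 338719) = (-156160 - 150322)/233715 = -306482*1/233715 = -306482/233715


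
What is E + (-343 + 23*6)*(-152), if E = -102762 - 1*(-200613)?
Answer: 129011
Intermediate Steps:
E = 97851 (E = -102762 + 200613 = 97851)
E + (-343 + 23*6)*(-152) = 97851 + (-343 + 23*6)*(-152) = 97851 + (-343 + 138)*(-152) = 97851 - 205*(-152) = 97851 + 31160 = 129011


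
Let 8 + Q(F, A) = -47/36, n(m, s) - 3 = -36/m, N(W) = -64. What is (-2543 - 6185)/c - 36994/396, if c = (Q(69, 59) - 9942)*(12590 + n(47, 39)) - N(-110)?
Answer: -3921786598669981/41980554981486 ≈ -93.419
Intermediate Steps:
n(m, s) = 3 - 36/m
Q(F, A) = -335/36 (Q(F, A) = -8 - 47/36 = -335/36)
c = -212023004957/1692 (c = (-335/36 - 9942)*(12590 + (3 - 36/47)) - 1*(-64) = -358247*(12590 + (3 - 36*1/47))/36 + 64 = -358247*(12590 + (3 - 36/47))/36 + 64 = -358247*(12590 + 105/47)/36 + 64 = -358247/36*591835/47 + 64 = -212023113245/1692 + 64 = -212023004957/1692 ≈ -1.2531e+8)
(-2543 - 6185)/c - 36994/396 = (-2543 - 6185)/(-212023004957/1692) - 36994/396 = -8728*(-1692/212023004957) - 36994*1/396 = 14767776/212023004957 - 18497/198 = -3921786598669981/41980554981486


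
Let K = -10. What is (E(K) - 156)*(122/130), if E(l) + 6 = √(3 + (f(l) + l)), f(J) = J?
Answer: -9882/65 + 61*I*√17/65 ≈ -152.03 + 3.8694*I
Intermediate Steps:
E(l) = -6 + √(3 + 2*l) (E(l) = -6 + √(3 + (l + l)) = -6 + √(3 + 2*l))
(E(K) - 156)*(122/130) = ((-6 + √(3 + 2*(-10))) - 156)*(122/130) = ((-6 + √(3 - 20)) - 156)*(122*(1/130)) = ((-6 + √(-17)) - 156)*(61/65) = ((-6 + I*√17) - 156)*(61/65) = (-162 + I*√17)*(61/65) = -9882/65 + 61*I*√17/65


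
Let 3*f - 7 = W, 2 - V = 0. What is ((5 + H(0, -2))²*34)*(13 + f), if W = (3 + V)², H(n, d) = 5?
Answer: 241400/3 ≈ 80467.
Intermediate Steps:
V = 2 (V = 2 - 1*0 = 2 + 0 = 2)
W = 25 (W = (3 + 2)² = 5² = 25)
f = 32/3 (f = 7/3 + (⅓)*25 = 7/3 + 25/3 = 32/3 ≈ 10.667)
((5 + H(0, -2))²*34)*(13 + f) = ((5 + 5)²*34)*(13 + 32/3) = (10²*34)*(71/3) = (100*34)*(71/3) = 3400*(71/3) = 241400/3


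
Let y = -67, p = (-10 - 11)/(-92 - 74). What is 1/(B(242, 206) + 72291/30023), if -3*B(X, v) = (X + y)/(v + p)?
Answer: 3081890973/6548575291 ≈ 0.47062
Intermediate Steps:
p = 21/166 (p = -21/(-166) = -21*(-1/166) = 21/166 ≈ 0.12651)
B(X, v) = -(-67 + X)/(3*(21/166 + v)) (B(X, v) = -(X - 67)/(3*(v + 21/166)) = -(-67 + X)/(3*(21/166 + v)))
1/(B(242, 206) + 72291/30023) = 1/(166*(67 - 1*242)/(3*(21 + 166*206)) + 72291/30023) = 1/(166*(67 - 242)/(3*(21 + 34196)) + 72291*(1/30023)) = 1/((166/3)*(-175)/34217 + 72291/30023) = 1/((166/3)*(1/34217)*(-175) + 72291/30023) = 1/(-29050/102651 + 72291/30023) = 1/(6548575291/3081890973) = 3081890973/6548575291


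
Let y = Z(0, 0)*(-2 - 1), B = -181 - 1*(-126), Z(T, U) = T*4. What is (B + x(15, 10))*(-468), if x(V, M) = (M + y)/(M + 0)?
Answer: 25272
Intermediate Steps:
Z(T, U) = 4*T
B = -55 (B = -181 + 126 = -55)
y = 0 (y = (4*0)*(-2 - 1) = 0*(-3) = 0)
x(V, M) = 1 (x(V, M) = (M + 0)/(M + 0) = M/M = 1)
(B + x(15, 10))*(-468) = (-55 + 1)*(-468) = -54*(-468) = 25272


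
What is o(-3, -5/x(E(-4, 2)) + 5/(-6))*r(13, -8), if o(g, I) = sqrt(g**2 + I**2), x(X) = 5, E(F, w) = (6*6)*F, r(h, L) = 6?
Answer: sqrt(445) ≈ 21.095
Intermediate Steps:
E(F, w) = 36*F
o(g, I) = sqrt(I**2 + g**2)
o(-3, -5/x(E(-4, 2)) + 5/(-6))*r(13, -8) = sqrt((-5/5 + 5/(-6))**2 + (-3)**2)*6 = sqrt((-5*1/5 + 5*(-1/6))**2 + 9)*6 = sqrt((-1 - 5/6)**2 + 9)*6 = sqrt((-11/6)**2 + 9)*6 = sqrt(121/36 + 9)*6 = sqrt(445/36)*6 = (sqrt(445)/6)*6 = sqrt(445)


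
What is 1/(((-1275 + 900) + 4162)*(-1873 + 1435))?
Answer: -1/1658706 ≈ -6.0288e-7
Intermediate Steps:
1/(((-1275 + 900) + 4162)*(-1873 + 1435)) = 1/((-375 + 4162)*(-438)) = 1/(3787*(-438)) = 1/(-1658706) = -1/1658706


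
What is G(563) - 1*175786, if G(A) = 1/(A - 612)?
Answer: -8613515/49 ≈ -1.7579e+5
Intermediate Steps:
G(A) = 1/(-612 + A)
G(563) - 1*175786 = 1/(-612 + 563) - 1*175786 = 1/(-49) - 175786 = -1/49 - 175786 = -8613515/49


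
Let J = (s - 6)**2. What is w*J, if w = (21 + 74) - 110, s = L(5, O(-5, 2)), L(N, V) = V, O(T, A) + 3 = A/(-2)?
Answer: -1500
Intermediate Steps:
O(T, A) = -3 - A/2 (O(T, A) = -3 + A/(-2) = -3 + A*(-1/2) = -3 - A/2)
s = -4 (s = -3 - 1/2*2 = -3 - 1 = -4)
w = -15 (w = 95 - 110 = -15)
J = 100 (J = (-4 - 6)**2 = (-10)**2 = 100)
w*J = -15*100 = -1500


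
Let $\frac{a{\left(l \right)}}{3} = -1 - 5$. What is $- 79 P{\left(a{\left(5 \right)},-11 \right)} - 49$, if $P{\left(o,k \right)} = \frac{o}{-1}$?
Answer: $-1471$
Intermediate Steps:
$a{\left(l \right)} = -18$ ($a{\left(l \right)} = 3 \left(-1 - 5\right) = 3 \left(-6\right) = -18$)
$P{\left(o,k \right)} = - o$ ($P{\left(o,k \right)} = o \left(-1\right) = - o$)
$- 79 P{\left(a{\left(5 \right)},-11 \right)} - 49 = - 79 \left(\left(-1\right) \left(-18\right)\right) - 49 = \left(-79\right) 18 - 49 = -1422 - 49 = -1471$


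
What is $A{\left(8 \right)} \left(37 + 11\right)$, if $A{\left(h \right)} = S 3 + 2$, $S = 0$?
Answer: $96$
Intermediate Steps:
$A{\left(h \right)} = 2$ ($A{\left(h \right)} = 0 \cdot 3 + 2 = 0 + 2 = 2$)
$A{\left(8 \right)} \left(37 + 11\right) = 2 \left(37 + 11\right) = 2 \cdot 48 = 96$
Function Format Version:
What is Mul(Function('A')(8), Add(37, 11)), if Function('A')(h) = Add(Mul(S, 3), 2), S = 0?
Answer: 96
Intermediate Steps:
Function('A')(h) = 2 (Function('A')(h) = Add(Mul(0, 3), 2) = Add(0, 2) = 2)
Mul(Function('A')(8), Add(37, 11)) = Mul(2, Add(37, 11)) = Mul(2, 48) = 96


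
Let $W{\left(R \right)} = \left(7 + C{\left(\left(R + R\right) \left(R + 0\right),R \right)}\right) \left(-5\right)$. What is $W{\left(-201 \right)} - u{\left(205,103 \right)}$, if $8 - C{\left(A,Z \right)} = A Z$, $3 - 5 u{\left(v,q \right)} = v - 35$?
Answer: $- \frac{406030258}{5} \approx -8.1206 \cdot 10^{7}$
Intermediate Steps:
$u{\left(v,q \right)} = \frac{38}{5} - \frac{v}{5}$ ($u{\left(v,q \right)} = \frac{3}{5} - \frac{v - 35}{5} = \frac{3}{5} - \frac{-35 + v}{5} = \frac{3}{5} - \left(-7 + \frac{v}{5}\right) = \frac{38}{5} - \frac{v}{5}$)
$C{\left(A,Z \right)} = 8 - A Z$
$W{\left(R \right)} = -75 + 10 R^{3}$ ($W{\left(R \right)} = \left(7 - \left(-8 + \left(R + R\right) \left(R + 0\right) R\right)\right) \left(-5\right) = \left(7 - \left(-8 + 2 R R R\right)\right) \left(-5\right) = \left(7 - \left(-8 + 2 R^{2} R\right)\right) \left(-5\right) = \left(7 - \left(-8 + 2 R^{3}\right)\right) \left(-5\right) = \left(15 - 2 R^{3}\right) \left(-5\right) = -75 + 10 R^{3}$)
$W{\left(-201 \right)} - u{\left(205,103 \right)} = \left(-75 + 10 \left(-201\right)^{3}\right) - \left(\frac{38}{5} - 41\right) = \left(-75 + 10 \left(-8120601\right)\right) - \left(\frac{38}{5} - 41\right) = \left(-75 - 81206010\right) - - \frac{167}{5} = -81206085 + \frac{167}{5} = - \frac{406030258}{5}$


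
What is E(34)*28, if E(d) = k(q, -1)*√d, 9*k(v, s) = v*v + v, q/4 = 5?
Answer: 3920*√34/3 ≈ 7619.1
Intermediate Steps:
q = 20 (q = 4*5 = 20)
k(v, s) = v/9 + v²/9 (k(v, s) = (v*v + v)/9 = (v² + v)/9 = (v + v²)/9 = v/9 + v²/9)
E(d) = 140*√d/3 (E(d) = ((⅑)*20*(1 + 20))*√d = ((⅑)*20*21)*√d = 140*√d/3)
E(34)*28 = (140*√34/3)*28 = 3920*√34/3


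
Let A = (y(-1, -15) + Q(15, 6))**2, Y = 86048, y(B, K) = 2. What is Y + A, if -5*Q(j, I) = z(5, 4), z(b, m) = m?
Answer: 2151236/25 ≈ 86050.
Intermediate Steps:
Q(j, I) = -4/5 (Q(j, I) = -1/5*4 = -4/5)
A = 36/25 (A = (2 - 4/5)**2 = (6/5)**2 = 36/25 ≈ 1.4400)
Y + A = 86048 + 36/25 = 2151236/25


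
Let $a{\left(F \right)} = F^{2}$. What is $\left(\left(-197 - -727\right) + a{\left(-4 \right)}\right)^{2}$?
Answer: $298116$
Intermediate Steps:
$\left(\left(-197 - -727\right) + a{\left(-4 \right)}\right)^{2} = \left(\left(-197 - -727\right) + \left(-4\right)^{2}\right)^{2} = \left(\left(-197 + 727\right) + 16\right)^{2} = \left(530 + 16\right)^{2} = 546^{2} = 298116$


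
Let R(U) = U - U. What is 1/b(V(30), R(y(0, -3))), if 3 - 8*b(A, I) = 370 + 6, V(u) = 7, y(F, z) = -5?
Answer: -8/373 ≈ -0.021448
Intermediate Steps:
R(U) = 0
b(A, I) = -373/8 (b(A, I) = 3/8 - (370 + 6)/8 = 3/8 - 1/8*376 = 3/8 - 47 = -373/8)
1/b(V(30), R(y(0, -3))) = 1/(-373/8) = -8/373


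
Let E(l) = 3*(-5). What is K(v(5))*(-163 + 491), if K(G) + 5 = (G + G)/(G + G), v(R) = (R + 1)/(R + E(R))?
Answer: -1312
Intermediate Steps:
E(l) = -15
v(R) = (1 + R)/(-15 + R) (v(R) = (R + 1)/(R - 15) = (1 + R)/(-15 + R))
K(G) = -4 (K(G) = -5 + (G + G)/(G + G) = -5 + (2*G)/((2*G)) = -5 + (2*G)*(1/(2*G)) = -5 + 1 = -4)
K(v(5))*(-163 + 491) = -4*(-163 + 491) = -4*328 = -1312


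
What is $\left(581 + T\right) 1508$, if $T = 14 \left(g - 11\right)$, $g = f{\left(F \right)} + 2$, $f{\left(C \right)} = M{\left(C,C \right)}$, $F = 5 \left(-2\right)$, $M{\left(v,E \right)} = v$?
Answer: $475020$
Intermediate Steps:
$F = -10$
$f{\left(C \right)} = C$
$g = -8$ ($g = -10 + 2 = -8$)
$T = -266$ ($T = 14 \left(-8 - 11\right) = 14 \left(-19\right) = -266$)
$\left(581 + T\right) 1508 = \left(581 - 266\right) 1508 = 315 \cdot 1508 = 475020$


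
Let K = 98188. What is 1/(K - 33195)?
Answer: 1/64993 ≈ 1.5386e-5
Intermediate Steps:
1/(K - 33195) = 1/(98188 - 33195) = 1/64993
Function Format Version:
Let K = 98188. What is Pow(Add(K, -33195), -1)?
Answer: Rational(1, 64993) ≈ 1.5386e-5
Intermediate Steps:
Pow(Add(K, -33195), -1) = Pow(Add(98188, -33195), -1) = Pow(64993, -1) = Rational(1, 64993)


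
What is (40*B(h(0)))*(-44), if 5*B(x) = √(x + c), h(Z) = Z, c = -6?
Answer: -352*I*√6 ≈ -862.22*I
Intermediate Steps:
B(x) = √(-6 + x)/5 (B(x) = √(x - 6)/5 = √(-6 + x)/5)
(40*B(h(0)))*(-44) = (40*(√(-6 + 0)/5))*(-44) = (40*(√(-6)/5))*(-44) = (40*((I*√6)/5))*(-44) = (40*(I*√6/5))*(-44) = (8*I*√6)*(-44) = -352*I*√6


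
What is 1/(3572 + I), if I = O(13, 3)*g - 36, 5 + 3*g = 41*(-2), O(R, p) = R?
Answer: 1/3159 ≈ 0.00031656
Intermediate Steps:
g = -29 (g = -5/3 + (41*(-2))/3 = -5/3 + (1/3)*(-82) = -5/3 - 82/3 = -29)
I = -413 (I = 13*(-29) - 36 = -377 - 36 = -413)
1/(3572 + I) = 1/(3572 - 413) = 1/3159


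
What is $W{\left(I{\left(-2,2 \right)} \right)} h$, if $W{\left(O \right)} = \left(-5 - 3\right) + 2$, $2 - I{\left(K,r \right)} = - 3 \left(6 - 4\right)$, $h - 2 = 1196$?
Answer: $-7188$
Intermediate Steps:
$h = 1198$ ($h = 2 + 1196 = 1198$)
$I{\left(K,r \right)} = 8$ ($I{\left(K,r \right)} = 2 - - 3 \left(6 - 4\right) = 2 - \left(-3\right) 2 = 2 - -6 = 2 + 6 = 8$)
$W{\left(O \right)} = -6$ ($W{\left(O \right)} = -8 + 2 = -6$)
$W{\left(I{\left(-2,2 \right)} \right)} h = \left(-6\right) 1198 = -7188$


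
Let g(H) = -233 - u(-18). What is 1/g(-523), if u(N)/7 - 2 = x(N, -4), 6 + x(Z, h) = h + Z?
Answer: -1/51 ≈ -0.019608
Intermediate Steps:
x(Z, h) = -6 + Z + h (x(Z, h) = -6 + (h + Z) = -6 + (Z + h) = -6 + Z + h)
u(N) = -56 + 7*N (u(N) = 14 + 7*(-6 + N - 4) = 14 + 7*(-10 + N) = 14 + (-70 + 7*N) = -56 + 7*N)
g(H) = -51 (g(H) = -233 - (-56 + 7*(-18)) = -233 - (-56 - 126) = -233 - 1*(-182) = -233 + 182 = -51)
1/g(-523) = 1/(-51) = -1/51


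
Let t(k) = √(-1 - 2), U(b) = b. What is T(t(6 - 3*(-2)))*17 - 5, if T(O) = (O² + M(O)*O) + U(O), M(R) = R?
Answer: -107 + 17*I*√3 ≈ -107.0 + 29.445*I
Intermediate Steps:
t(k) = I*√3 (t(k) = √(-3) = I*√3)
T(O) = O + 2*O² (T(O) = (O² + O*O) + O = (O² + O²) + O = 2*O² + O = O + 2*O²)
T(t(6 - 3*(-2)))*17 - 5 = ((I*√3)*(1 + 2*(I*√3)))*17 - 5 = ((I*√3)*(1 + 2*I*√3))*17 - 5 = (I*√3*(1 + 2*I*√3))*17 - 5 = 17*I*√3*(1 + 2*I*√3) - 5 = -5 + 17*I*√3*(1 + 2*I*√3)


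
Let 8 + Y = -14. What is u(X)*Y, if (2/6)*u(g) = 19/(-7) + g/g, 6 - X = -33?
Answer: 792/7 ≈ 113.14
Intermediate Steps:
X = 39 (X = 6 - 1*(-33) = 6 + 33 = 39)
Y = -22 (Y = -8 - 14 = -22)
u(g) = -36/7 (u(g) = 3*(19/(-7) + g/g) = 3*(19*(-⅐) + 1) = 3*(-19/7 + 1) = 3*(-12/7) = -36/7)
u(X)*Y = -36/7*(-22) = 792/7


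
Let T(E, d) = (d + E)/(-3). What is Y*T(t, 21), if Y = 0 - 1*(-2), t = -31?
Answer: 20/3 ≈ 6.6667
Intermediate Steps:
Y = 2 (Y = 0 + 2 = 2)
T(E, d) = -E/3 - d/3 (T(E, d) = (E + d)*(-⅓) = -E/3 - d/3)
Y*T(t, 21) = 2*(-⅓*(-31) - ⅓*21) = 2*(31/3 - 7) = 2*(10/3) = 20/3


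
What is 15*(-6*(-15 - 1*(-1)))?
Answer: 1260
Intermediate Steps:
15*(-6*(-15 - 1*(-1))) = 15*(-6*(-15 + 1)) = 15*(-6*(-14)) = 15*84 = 1260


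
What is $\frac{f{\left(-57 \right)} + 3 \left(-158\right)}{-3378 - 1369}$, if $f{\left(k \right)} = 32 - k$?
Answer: $\frac{385}{4747} \approx 0.081104$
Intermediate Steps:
$\frac{f{\left(-57 \right)} + 3 \left(-158\right)}{-3378 - 1369} = \frac{\left(32 - -57\right) + 3 \left(-158\right)}{-3378 - 1369} = \frac{\left(32 + 57\right) - 474}{-4747} = \left(89 - 474\right) \left(- \frac{1}{4747}\right) = \left(-385\right) \left(- \frac{1}{4747}\right) = \frac{385}{4747}$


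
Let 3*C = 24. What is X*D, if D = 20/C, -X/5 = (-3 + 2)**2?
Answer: -25/2 ≈ -12.500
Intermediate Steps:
C = 8 (C = (1/3)*24 = 8)
X = -5 (X = -5*(-3 + 2)**2 = -5*(-1)**2 = -5*1 = -5)
D = 5/2 (D = 20/8 = 20*(1/8) = 5/2 ≈ 2.5000)
X*D = -5*5/2 = -25/2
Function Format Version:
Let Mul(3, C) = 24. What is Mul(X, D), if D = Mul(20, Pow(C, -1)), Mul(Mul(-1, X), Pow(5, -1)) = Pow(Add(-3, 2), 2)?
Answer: Rational(-25, 2) ≈ -12.500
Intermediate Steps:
C = 8 (C = Mul(Rational(1, 3), 24) = 8)
X = -5 (X = Mul(-5, Pow(Add(-3, 2), 2)) = Mul(-5, Pow(-1, 2)) = Mul(-5, 1) = -5)
D = Rational(5, 2) (D = Mul(20, Pow(8, -1)) = Mul(20, Rational(1, 8)) = Rational(5, 2) ≈ 2.5000)
Mul(X, D) = Mul(-5, Rational(5, 2)) = Rational(-25, 2)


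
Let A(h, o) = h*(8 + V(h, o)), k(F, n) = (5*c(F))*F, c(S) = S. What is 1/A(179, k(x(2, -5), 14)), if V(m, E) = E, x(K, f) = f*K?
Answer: 1/90932 ≈ 1.0997e-5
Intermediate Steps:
x(K, f) = K*f
k(F, n) = 5*F**2 (k(F, n) = (5*F)*F = 5*F**2)
A(h, o) = h*(8 + o)
1/A(179, k(x(2, -5), 14)) = 1/(179*(8 + 5*(2*(-5))**2)) = 1/(179*(8 + 5*(-10)**2)) = 1/(179*(8 + 5*100)) = 1/(179*(8 + 500)) = 1/(179*508) = 1/90932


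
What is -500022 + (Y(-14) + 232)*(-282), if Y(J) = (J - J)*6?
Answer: -565446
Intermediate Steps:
Y(J) = 0 (Y(J) = 0*6 = 0)
-500022 + (Y(-14) + 232)*(-282) = -500022 + (0 + 232)*(-282) = -500022 + 232*(-282) = -500022 - 65424 = -565446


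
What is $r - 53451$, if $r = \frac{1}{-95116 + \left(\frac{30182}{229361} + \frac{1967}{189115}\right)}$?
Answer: $- \frac{220523214884689292588}{4125707935142723} \approx -53451.0$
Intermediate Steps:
$r = - \frac{43375605515}{4125707935142723}$ ($r = \frac{1}{-95116 + \left(30182 \cdot \frac{1}{229361} + 1967 \cdot \frac{1}{189115}\right)} = \frac{1}{-95116 + \left(\frac{30182}{229361} + \frac{1967}{189115}\right)} = \frac{1}{-95116 + \frac{6159022017}{43375605515}} = \frac{1}{- \frac{4125707935142723}{43375605515}} = - \frac{43375605515}{4125707935142723} \approx -1.0513 \cdot 10^{-5}$)
$r - 53451 = - \frac{43375605515}{4125707935142723} - 53451 = - \frac{220523214884689292588}{4125707935142723}$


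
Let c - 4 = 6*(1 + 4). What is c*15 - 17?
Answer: 493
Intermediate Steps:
c = 34 (c = 4 + 6*(1 + 4) = 4 + 6*5 = 4 + 30 = 34)
c*15 - 17 = 34*15 - 17 = 510 - 17 = 493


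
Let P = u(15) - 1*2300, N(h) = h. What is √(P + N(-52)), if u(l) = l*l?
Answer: I*√2127 ≈ 46.119*I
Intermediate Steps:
u(l) = l²
P = -2075 (P = 15² - 1*2300 = 225 - 2300 = -2075)
√(P + N(-52)) = √(-2075 - 52) = √(-2127) = I*√2127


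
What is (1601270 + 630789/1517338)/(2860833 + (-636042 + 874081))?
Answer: 2429668450049/4702036242736 ≈ 0.51673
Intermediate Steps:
(1601270 + 630789/1517338)/(2860833 + (-636042 + 874081)) = (1601270 + 630789*(1/1517338))/(2860833 + 238039) = (1601270 + 630789/1517338)/3098872 = (2429668450049/1517338)*(1/3098872) = 2429668450049/4702036242736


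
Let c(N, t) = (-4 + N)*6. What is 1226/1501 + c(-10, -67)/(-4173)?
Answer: 1747394/2087891 ≈ 0.83692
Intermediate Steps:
c(N, t) = -24 + 6*N
1226/1501 + c(-10, -67)/(-4173) = 1226/1501 + (-24 + 6*(-10))/(-4173) = 1226*(1/1501) + (-24 - 60)*(-1/4173) = 1226/1501 - 84*(-1/4173) = 1226/1501 + 28/1391 = 1747394/2087891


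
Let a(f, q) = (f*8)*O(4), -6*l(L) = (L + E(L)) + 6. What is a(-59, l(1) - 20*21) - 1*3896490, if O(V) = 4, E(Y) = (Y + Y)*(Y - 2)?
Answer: -3898378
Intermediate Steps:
E(Y) = 2*Y*(-2 + Y) (E(Y) = (2*Y)*(-2 + Y) = 2*Y*(-2 + Y))
l(L) = -1 - L/6 - L*(-2 + L)/3 (l(L) = -((L + 2*L*(-2 + L)) + 6)/6 = -(6 + L + 2*L*(-2 + L))/6 = -1 - L/6 - L*(-2 + L)/3)
a(f, q) = 32*f (a(f, q) = (f*8)*4 = (8*f)*4 = 32*f)
a(-59, l(1) - 20*21) - 1*3896490 = 32*(-59) - 1*3896490 = -1888 - 3896490 = -3898378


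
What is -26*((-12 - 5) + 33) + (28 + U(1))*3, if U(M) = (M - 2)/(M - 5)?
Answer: -1325/4 ≈ -331.25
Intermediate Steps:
U(M) = (-2 + M)/(-5 + M)
-26*((-12 - 5) + 33) + (28 + U(1))*3 = -26*((-12 - 5) + 33) + (28 + (-2 + 1)/(-5 + 1))*3 = -26*(-17 + 33) + (28 - 1/(-4))*3 = -26*16 + (28 - ¼*(-1))*3 = -416 + (28 + ¼)*3 = -416 + (113/4)*3 = -416 + 339/4 = -1325/4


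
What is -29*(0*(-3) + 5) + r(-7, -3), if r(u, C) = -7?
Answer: -152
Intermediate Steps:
-29*(0*(-3) + 5) + r(-7, -3) = -29*(0*(-3) + 5) - 7 = -29*(0 + 5) - 7 = -29*5 - 7 = -145 - 7 = -152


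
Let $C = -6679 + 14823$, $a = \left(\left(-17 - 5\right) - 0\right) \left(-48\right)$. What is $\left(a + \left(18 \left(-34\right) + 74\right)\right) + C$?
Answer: $8662$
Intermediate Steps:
$a = 1056$ ($a = \left(\left(-17 - 5\right) + 0\right) \left(-48\right) = \left(-22 + 0\right) \left(-48\right) = \left(-22\right) \left(-48\right) = 1056$)
$C = 8144$
$\left(a + \left(18 \left(-34\right) + 74\right)\right) + C = \left(1056 + \left(18 \left(-34\right) + 74\right)\right) + 8144 = \left(1056 + \left(-612 + 74\right)\right) + 8144 = \left(1056 - 538\right) + 8144 = 518 + 8144 = 8662$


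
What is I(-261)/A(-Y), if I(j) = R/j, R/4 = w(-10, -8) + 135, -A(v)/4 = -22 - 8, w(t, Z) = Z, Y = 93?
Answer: -127/7830 ≈ -0.016220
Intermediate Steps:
A(v) = 120 (A(v) = -4*(-22 - 8) = -4*(-30) = 120)
R = 508 (R = 4*(-8 + 135) = 4*127 = 508)
I(j) = 508/j
I(-261)/A(-Y) = (508/(-261))/120 = (508*(-1/261))*(1/120) = -508/261*1/120 = -127/7830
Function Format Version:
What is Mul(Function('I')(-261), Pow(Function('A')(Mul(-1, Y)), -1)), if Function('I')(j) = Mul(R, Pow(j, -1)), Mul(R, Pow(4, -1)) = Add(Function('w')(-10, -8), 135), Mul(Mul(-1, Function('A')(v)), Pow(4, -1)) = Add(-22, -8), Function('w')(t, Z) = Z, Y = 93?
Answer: Rational(-127, 7830) ≈ -0.016220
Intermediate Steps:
Function('A')(v) = 120 (Function('A')(v) = Mul(-4, Add(-22, -8)) = Mul(-4, -30) = 120)
R = 508 (R = Mul(4, Add(-8, 135)) = Mul(4, 127) = 508)
Function('I')(j) = Mul(508, Pow(j, -1))
Mul(Function('I')(-261), Pow(Function('A')(Mul(-1, Y)), -1)) = Mul(Mul(508, Pow(-261, -1)), Pow(120, -1)) = Mul(Mul(508, Rational(-1, 261)), Rational(1, 120)) = Mul(Rational(-508, 261), Rational(1, 120)) = Rational(-127, 7830)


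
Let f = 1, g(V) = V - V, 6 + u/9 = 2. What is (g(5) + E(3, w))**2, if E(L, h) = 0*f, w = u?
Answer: 0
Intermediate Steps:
u = -36 (u = -54 + 9*2 = -54 + 18 = -36)
w = -36
g(V) = 0
E(L, h) = 0 (E(L, h) = 0*1 = 0)
(g(5) + E(3, w))**2 = (0 + 0)**2 = 0**2 = 0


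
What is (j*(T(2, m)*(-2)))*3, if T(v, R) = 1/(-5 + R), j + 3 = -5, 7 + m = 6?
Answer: -8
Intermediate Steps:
m = -1 (m = -7 + 6 = -1)
j = -8 (j = -3 - 5 = -8)
(j*(T(2, m)*(-2)))*3 = -8*(-2)/(-5 - 1)*3 = -8*(-2)/(-6)*3 = -(-4)*(-2)/3*3 = -8*1/3*3 = -8/3*3 = -8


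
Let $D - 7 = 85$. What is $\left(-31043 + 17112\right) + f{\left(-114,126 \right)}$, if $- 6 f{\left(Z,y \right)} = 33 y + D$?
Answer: $- \frac{43918}{3} \approx -14639.0$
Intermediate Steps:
$D = 92$ ($D = 7 + 85 = 92$)
$f{\left(Z,y \right)} = - \frac{46}{3} - \frac{11 y}{2}$ ($f{\left(Z,y \right)} = - \frac{33 y + 92}{6} = - \frac{92 + 33 y}{6} = - \frac{46}{3} - \frac{11 y}{2}$)
$\left(-31043 + 17112\right) + f{\left(-114,126 \right)} = \left(-31043 + 17112\right) - \frac{2125}{3} = -13931 - \frac{2125}{3} = - \frac{43918}{3}$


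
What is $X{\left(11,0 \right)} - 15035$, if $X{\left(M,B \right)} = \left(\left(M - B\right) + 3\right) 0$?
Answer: $-15035$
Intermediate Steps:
$X{\left(M,B \right)} = 0$ ($X{\left(M,B \right)} = \left(3 + M - B\right) 0 = 0$)
$X{\left(11,0 \right)} - 15035 = 0 - 15035 = -15035$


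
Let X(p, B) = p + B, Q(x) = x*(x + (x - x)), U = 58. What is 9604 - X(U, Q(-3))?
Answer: 9537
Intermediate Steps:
Q(x) = x² (Q(x) = x*(x + 0) = x*x = x²)
X(p, B) = B + p
9604 - X(U, Q(-3)) = 9604 - ((-3)² + 58) = 9604 - (9 + 58) = 9604 - 1*67 = 9604 - 67 = 9537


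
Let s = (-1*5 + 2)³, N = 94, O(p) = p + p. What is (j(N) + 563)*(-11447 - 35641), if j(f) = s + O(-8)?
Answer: -24485760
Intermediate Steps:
O(p) = 2*p
s = -27 (s = (-5 + 2)³ = (-3)³ = -27)
j(f) = -43 (j(f) = -27 + 2*(-8) = -27 - 16 = -43)
(j(N) + 563)*(-11447 - 35641) = (-43 + 563)*(-11447 - 35641) = 520*(-47088) = -24485760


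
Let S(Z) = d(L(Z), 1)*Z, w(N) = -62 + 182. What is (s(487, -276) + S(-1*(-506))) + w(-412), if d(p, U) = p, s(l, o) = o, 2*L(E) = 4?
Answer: 856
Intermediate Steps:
L(E) = 2 (L(E) = (1/2)*4 = 2)
w(N) = 120
S(Z) = 2*Z
(s(487, -276) + S(-1*(-506))) + w(-412) = (-276 + 2*(-1*(-506))) + 120 = (-276 + 2*506) + 120 = (-276 + 1012) + 120 = 736 + 120 = 856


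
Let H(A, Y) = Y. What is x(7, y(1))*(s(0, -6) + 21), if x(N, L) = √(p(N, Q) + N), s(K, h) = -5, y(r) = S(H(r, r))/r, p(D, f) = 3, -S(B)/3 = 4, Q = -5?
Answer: 16*√10 ≈ 50.596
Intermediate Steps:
S(B) = -12 (S(B) = -3*4 = -12)
y(r) = -12/r
x(N, L) = √(3 + N)
x(7, y(1))*(s(0, -6) + 21) = √(3 + 7)*(-5 + 21) = √10*16 = 16*√10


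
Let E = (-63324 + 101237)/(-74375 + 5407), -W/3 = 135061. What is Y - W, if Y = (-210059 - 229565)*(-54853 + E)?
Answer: 207898364455644/8621 ≈ 2.4115e+10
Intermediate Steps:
W = -405183 (W = -3*135061 = -405183)
E = -37913/68968 (E = 37913/(-68968) = 37913*(-1/68968) = -37913/68968 ≈ -0.54972)
Y = 207894871373001/8621 (Y = (-210059 - 229565)*(-54853 - 37913/68968) = -439624*(-3783139617/68968) = 207894871373001/8621 ≈ 2.4115e+10)
Y - W = 207894871373001/8621 - 1*(-405183) = 207894871373001/8621 + 405183 = 207898364455644/8621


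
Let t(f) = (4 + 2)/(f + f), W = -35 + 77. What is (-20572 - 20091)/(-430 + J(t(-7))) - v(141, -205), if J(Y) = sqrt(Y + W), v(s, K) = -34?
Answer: 166391936/1294009 + 40663*sqrt(2037)/1294009 ≈ 130.00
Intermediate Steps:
W = 42
t(f) = 3/f (t(f) = 6/((2*f)) = 6*(1/(2*f)) = 3/f)
J(Y) = sqrt(42 + Y) (J(Y) = sqrt(Y + 42) = sqrt(42 + Y))
(-20572 - 20091)/(-430 + J(t(-7))) - v(141, -205) = (-20572 - 20091)/(-430 + sqrt(42 + 3/(-7))) - 1*(-34) = -40663/(-430 + sqrt(42 + 3*(-1/7))) + 34 = -40663/(-430 + sqrt(42 - 3/7)) + 34 = -40663/(-430 + sqrt(291/7)) + 34 = -40663/(-430 + sqrt(2037)/7) + 34 = 34 - 40663/(-430 + sqrt(2037)/7)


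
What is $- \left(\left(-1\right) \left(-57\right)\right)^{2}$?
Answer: $-3249$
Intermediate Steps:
$- \left(\left(-1\right) \left(-57\right)\right)^{2} = - 57^{2} = \left(-1\right) 3249 = -3249$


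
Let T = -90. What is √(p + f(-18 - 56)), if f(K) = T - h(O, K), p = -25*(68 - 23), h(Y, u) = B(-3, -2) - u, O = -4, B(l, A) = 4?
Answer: I*√1293 ≈ 35.958*I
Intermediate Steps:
h(Y, u) = 4 - u
p = -1125 (p = -25*45 = -1125)
f(K) = -94 + K (f(K) = -90 - (4 - K) = -90 + (-4 + K) = -94 + K)
√(p + f(-18 - 56)) = √(-1125 + (-94 + (-18 - 56))) = √(-1125 + (-94 - 74)) = √(-1125 - 168) = √(-1293) = I*√1293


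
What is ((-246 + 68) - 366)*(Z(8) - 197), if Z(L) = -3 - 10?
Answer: 114240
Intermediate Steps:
Z(L) = -13
((-246 + 68) - 366)*(Z(8) - 197) = ((-246 + 68) - 366)*(-13 - 197) = (-178 - 366)*(-210) = -544*(-210) = 114240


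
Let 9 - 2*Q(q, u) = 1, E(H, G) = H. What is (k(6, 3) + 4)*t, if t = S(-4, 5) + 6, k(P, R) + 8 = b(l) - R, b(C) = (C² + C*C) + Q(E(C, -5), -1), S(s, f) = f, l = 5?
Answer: 517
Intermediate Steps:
Q(q, u) = 4 (Q(q, u) = 9/2 - ½*1 = 9/2 - ½ = 4)
b(C) = 4 + 2*C² (b(C) = (C² + C*C) + 4 = (C² + C²) + 4 = 2*C² + 4 = 4 + 2*C²)
k(P, R) = 46 - R (k(P, R) = -8 + ((4 + 2*5²) - R) = -8 + ((4 + 2*25) - R) = -8 + ((4 + 50) - R) = -8 + (54 - R) = 46 - R)
t = 11 (t = 5 + 6 = 11)
(k(6, 3) + 4)*t = ((46 - 1*3) + 4)*11 = ((46 - 3) + 4)*11 = (43 + 4)*11 = 47*11 = 517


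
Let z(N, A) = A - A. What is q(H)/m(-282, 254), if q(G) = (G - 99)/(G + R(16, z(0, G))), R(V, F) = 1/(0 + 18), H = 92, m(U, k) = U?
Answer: 21/77879 ≈ 0.00026965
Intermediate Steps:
z(N, A) = 0
R(V, F) = 1/18
q(G) = (-99 + G)/(1/18 + G) (q(G) = (G - 99)/(G + 1/18) = (-99 + G)/(1/18 + G))
q(H)/m(-282, 254) = (18*(-99 + 92)/(1 + 18*92))/(-282) = (18*(-7)/(1 + 1656))*(-1/282) = (18*(-7)/1657)*(-1/282) = (18*(1/1657)*(-7))*(-1/282) = -126/1657*(-1/282) = 21/77879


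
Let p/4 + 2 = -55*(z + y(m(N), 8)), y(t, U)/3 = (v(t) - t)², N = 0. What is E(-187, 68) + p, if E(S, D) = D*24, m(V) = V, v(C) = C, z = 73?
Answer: -14436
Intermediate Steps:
E(S, D) = 24*D
y(t, U) = 0 (y(t, U) = 3*(t - t)² = 3*0² = 3*0 = 0)
p = -16068 (p = -8 + 4*(-55*(73 + 0)) = -8 + 4*(-55*73) = -8 + 4*(-4015) = -8 - 16060 = -16068)
E(-187, 68) + p = 24*68 - 16068 = 1632 - 16068 = -14436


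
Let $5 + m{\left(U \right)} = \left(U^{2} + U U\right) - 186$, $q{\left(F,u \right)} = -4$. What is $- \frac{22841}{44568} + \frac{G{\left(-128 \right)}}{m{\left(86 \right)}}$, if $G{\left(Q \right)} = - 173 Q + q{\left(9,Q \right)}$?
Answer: $\frac{217744693}{216912456} \approx 1.0038$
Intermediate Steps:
$m{\left(U \right)} = -191 + 2 U^{2}$ ($m{\left(U \right)} = -5 - \left(186 - U^{2} - U U\right) = -5 + \left(\left(U^{2} + U^{2}\right) - 186\right) = -5 + \left(2 U^{2} - 186\right) = -5 + \left(-186 + 2 U^{2}\right) = -191 + 2 U^{2}$)
$G{\left(Q \right)} = -4 - 173 Q$ ($G{\left(Q \right)} = - 173 Q - 4 = -4 - 173 Q$)
$- \frac{22841}{44568} + \frac{G{\left(-128 \right)}}{m{\left(86 \right)}} = - \frac{22841}{44568} + \frac{-4 - -22144}{-191 + 2 \cdot 86^{2}} = \left(-22841\right) \frac{1}{44568} + \frac{-4 + 22144}{-191 + 2 \cdot 7396} = - \frac{22841}{44568} + \frac{22140}{-191 + 14792} = - \frac{22841}{44568} + \frac{22140}{14601} = - \frac{22841}{44568} + 22140 \cdot \frac{1}{14601} = - \frac{22841}{44568} + \frac{7380}{4867} = \frac{217744693}{216912456}$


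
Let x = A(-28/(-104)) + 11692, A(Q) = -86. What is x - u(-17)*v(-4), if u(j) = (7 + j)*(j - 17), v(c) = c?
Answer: 12966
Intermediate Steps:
u(j) = (-17 + j)*(7 + j) (u(j) = (7 + j)*(-17 + j) = (-17 + j)*(7 + j))
x = 11606 (x = -86 + 11692 = 11606)
x - u(-17)*v(-4) = 11606 - (-119 + (-17)² - 10*(-17))*(-4) = 11606 - (-119 + 289 + 170)*(-4) = 11606 - 340*(-4) = 11606 - 1*(-1360) = 11606 + 1360 = 12966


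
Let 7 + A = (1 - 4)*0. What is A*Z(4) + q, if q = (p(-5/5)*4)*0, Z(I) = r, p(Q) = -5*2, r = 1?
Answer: -7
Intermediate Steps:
p(Q) = -10
Z(I) = 1
A = -7 (A = -7 + (1 - 4)*0 = -7 - 3*0 = -7 + 0 = -7)
q = 0 (q = -10*4*0 = -40*0 = 0)
A*Z(4) + q = -7*1 + 0 = -7 + 0 = -7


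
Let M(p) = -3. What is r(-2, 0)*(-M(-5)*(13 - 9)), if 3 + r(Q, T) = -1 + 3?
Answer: -12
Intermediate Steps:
r(Q, T) = -1 (r(Q, T) = -3 + (-1 + 3) = -3 + 2 = -1)
r(-2, 0)*(-M(-5)*(13 - 9)) = -(-1)*(-3*(13 - 9)) = -(-1)*(-3*4) = -(-1)*(-12) = -1*12 = -12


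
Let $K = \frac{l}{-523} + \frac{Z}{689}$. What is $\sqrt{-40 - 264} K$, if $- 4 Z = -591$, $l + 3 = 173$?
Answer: $- \frac{159427 i \sqrt{19}}{360347} \approx - 1.9285 i$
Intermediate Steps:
$l = 170$ ($l = -3 + 173 = 170$)
$Z = \frac{591}{4}$ ($Z = \left(- \frac{1}{4}\right) \left(-591\right) = \frac{591}{4} \approx 147.75$)
$K = - \frac{159427}{1441388}$ ($K = \frac{170}{-523} + \frac{591}{4 \cdot 689} = 170 \left(- \frac{1}{523}\right) + \frac{591}{4} \cdot \frac{1}{689} = - \frac{170}{523} + \frac{591}{2756} = - \frac{159427}{1441388} \approx -0.11061$)
$\sqrt{-40 - 264} K = \sqrt{-40 - 264} \left(- \frac{159427}{1441388}\right) = \sqrt{-304} \left(- \frac{159427}{1441388}\right) = 4 i \sqrt{19} \left(- \frac{159427}{1441388}\right) = - \frac{159427 i \sqrt{19}}{360347}$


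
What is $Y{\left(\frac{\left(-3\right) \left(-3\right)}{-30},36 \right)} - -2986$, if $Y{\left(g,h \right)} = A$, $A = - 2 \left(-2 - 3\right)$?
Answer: $2996$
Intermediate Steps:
$A = 10$ ($A = \left(-2\right) \left(-5\right) = 10$)
$Y{\left(g,h \right)} = 10$
$Y{\left(\frac{\left(-3\right) \left(-3\right)}{-30},36 \right)} - -2986 = 10 - -2986 = 10 + 2986 = 2996$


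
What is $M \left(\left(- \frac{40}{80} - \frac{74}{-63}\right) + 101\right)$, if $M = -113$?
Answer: $- \frac{1447643}{126} \approx -11489.0$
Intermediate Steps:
$M \left(\left(- \frac{40}{80} - \frac{74}{-63}\right) + 101\right) = - 113 \left(\left(- \frac{40}{80} - \frac{74}{-63}\right) + 101\right) = - 113 \left(\left(\left(-40\right) \frac{1}{80} - - \frac{74}{63}\right) + 101\right) = - 113 \left(\left(- \frac{1}{2} + \frac{74}{63}\right) + 101\right) = - 113 \left(\frac{85}{126} + 101\right) = \left(-113\right) \frac{12811}{126} = - \frac{1447643}{126}$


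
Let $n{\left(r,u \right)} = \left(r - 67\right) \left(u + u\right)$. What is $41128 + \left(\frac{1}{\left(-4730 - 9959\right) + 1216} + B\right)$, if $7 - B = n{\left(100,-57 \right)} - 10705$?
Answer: $\frac{749125745}{13473} \approx 55602.0$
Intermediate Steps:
$n{\left(r,u \right)} = 2 u \left(-67 + r\right)$ ($n{\left(r,u \right)} = \left(-67 + r\right) 2 u = 2 u \left(-67 + r\right)$)
$B = 14474$ ($B = 7 - \left(2 \left(-57\right) \left(-67 + 100\right) - 10705\right) = 7 - \left(2 \left(-57\right) 33 - 10705\right) = 7 - \left(-3762 - 10705\right) = 7 - -14467 = 7 + 14467 = 14474$)
$41128 + \left(\frac{1}{\left(-4730 - 9959\right) + 1216} + B\right) = 41128 + \left(\frac{1}{\left(-4730 - 9959\right) + 1216} + 14474\right) = 41128 + \left(\frac{1}{-14689 + 1216} + 14474\right) = 41128 + \left(\frac{1}{-13473} + 14474\right) = 41128 + \left(- \frac{1}{13473} + 14474\right) = 41128 + \frac{195008201}{13473} = \frac{749125745}{13473}$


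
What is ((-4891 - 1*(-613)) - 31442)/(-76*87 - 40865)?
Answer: 35720/47477 ≈ 0.75236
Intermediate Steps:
((-4891 - 1*(-613)) - 31442)/(-76*87 - 40865) = ((-4891 + 613) - 31442)/(-6612 - 40865) = (-4278 - 31442)/(-47477) = -35720*(-1/47477) = 35720/47477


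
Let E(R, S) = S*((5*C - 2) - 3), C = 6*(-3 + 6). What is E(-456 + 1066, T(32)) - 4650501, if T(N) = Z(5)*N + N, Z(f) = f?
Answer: -4634181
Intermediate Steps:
C = 18 (C = 6*3 = 18)
T(N) = 6*N (T(N) = 5*N + N = 6*N)
E(R, S) = 85*S (E(R, S) = S*((5*18 - 2) - 3) = S*((90 - 2) - 3) = S*(88 - 3) = S*85 = 85*S)
E(-456 + 1066, T(32)) - 4650501 = 85*(6*32) - 4650501 = 85*192 - 4650501 = 16320 - 4650501 = -4634181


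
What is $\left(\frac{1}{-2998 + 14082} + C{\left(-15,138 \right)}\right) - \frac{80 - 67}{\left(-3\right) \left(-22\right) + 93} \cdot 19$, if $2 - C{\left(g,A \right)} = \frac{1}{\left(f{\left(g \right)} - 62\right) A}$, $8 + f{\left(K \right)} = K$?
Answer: $\frac{90536423}{202670940} \approx 0.44672$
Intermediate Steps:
$f{\left(K \right)} = -8 + K$
$C{\left(g,A \right)} = 2 - \frac{1}{A \left(-70 + g\right)}$ ($C{\left(g,A \right)} = 2 - \frac{1}{\left(\left(-8 + g\right) - 62\right) A} = 2 - \frac{1}{\left(-70 + g\right) A} = 2 - \frac{1}{A \left(-70 + g\right)}$)
$\left(\frac{1}{-2998 + 14082} + C{\left(-15,138 \right)}\right) - \frac{80 - 67}{\left(-3\right) \left(-22\right) + 93} \cdot 19 = \left(\frac{1}{-2998 + 14082} + \frac{-1 - 19320 + 2 \cdot 138 \left(-15\right)}{138 \left(-70 - 15\right)}\right) - \frac{80 - 67}{\left(-3\right) \left(-22\right) + 93} \cdot 19 = \left(\frac{1}{11084} + \frac{-1 - 19320 - 4140}{138 \left(-85\right)}\right) - \frac{13}{66 + 93} \cdot 19 = \left(\frac{1}{11084} + \frac{1}{138} \left(- \frac{1}{85}\right) \left(-23461\right)\right) - \frac{13}{159} \cdot 19 = \left(\frac{1}{11084} + \frac{23461}{11730}\right) - 13 \cdot \frac{1}{159} \cdot 19 = \frac{7648631}{3823980} - \frac{13}{159} \cdot 19 = \frac{7648631}{3823980} - \frac{247}{159} = \frac{90536423}{202670940}$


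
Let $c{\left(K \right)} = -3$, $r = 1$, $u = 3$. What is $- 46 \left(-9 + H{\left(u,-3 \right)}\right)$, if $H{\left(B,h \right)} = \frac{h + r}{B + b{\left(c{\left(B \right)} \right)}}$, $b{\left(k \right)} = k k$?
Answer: $\frac{1265}{3} \approx 421.67$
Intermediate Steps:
$b{\left(k \right)} = k^{2}$
$H{\left(B,h \right)} = \frac{1 + h}{9 + B}$ ($H{\left(B,h \right)} = \frac{h + 1}{B + \left(-3\right)^{2}} = \frac{1 + h}{B + 9} = \frac{1 + h}{9 + B}$)
$- 46 \left(-9 + H{\left(u,-3 \right)}\right) = - 46 \left(-9 + \frac{1 - 3}{9 + 3}\right) = - 46 \left(-9 + \frac{1}{12} \left(-2\right)\right) = - 46 \left(-9 - \frac{1}{6}\right) = \left(-46\right) \left(- \frac{55}{6}\right) = \frac{1265}{3}$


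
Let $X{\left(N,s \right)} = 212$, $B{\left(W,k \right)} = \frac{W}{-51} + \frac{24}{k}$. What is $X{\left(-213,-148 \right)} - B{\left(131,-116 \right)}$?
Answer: $\frac{317653}{1479} \approx 214.78$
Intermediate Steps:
$B{\left(W,k \right)} = \frac{24}{k} - \frac{W}{51}$ ($B{\left(W,k \right)} = W \left(- \frac{1}{51}\right) + \frac{24}{k} = - \frac{W}{51} + \frac{24}{k} = \frac{24}{k} - \frac{W}{51}$)
$X{\left(-213,-148 \right)} - B{\left(131,-116 \right)} = 212 - \left(\frac{24}{-116} - \frac{131}{51}\right) = 212 - \left(24 \left(- \frac{1}{116}\right) - \frac{131}{51}\right) = 212 - \left(- \frac{6}{29} - \frac{131}{51}\right) = 212 - - \frac{4105}{1479} = 212 + \frac{4105}{1479} = \frac{317653}{1479}$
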